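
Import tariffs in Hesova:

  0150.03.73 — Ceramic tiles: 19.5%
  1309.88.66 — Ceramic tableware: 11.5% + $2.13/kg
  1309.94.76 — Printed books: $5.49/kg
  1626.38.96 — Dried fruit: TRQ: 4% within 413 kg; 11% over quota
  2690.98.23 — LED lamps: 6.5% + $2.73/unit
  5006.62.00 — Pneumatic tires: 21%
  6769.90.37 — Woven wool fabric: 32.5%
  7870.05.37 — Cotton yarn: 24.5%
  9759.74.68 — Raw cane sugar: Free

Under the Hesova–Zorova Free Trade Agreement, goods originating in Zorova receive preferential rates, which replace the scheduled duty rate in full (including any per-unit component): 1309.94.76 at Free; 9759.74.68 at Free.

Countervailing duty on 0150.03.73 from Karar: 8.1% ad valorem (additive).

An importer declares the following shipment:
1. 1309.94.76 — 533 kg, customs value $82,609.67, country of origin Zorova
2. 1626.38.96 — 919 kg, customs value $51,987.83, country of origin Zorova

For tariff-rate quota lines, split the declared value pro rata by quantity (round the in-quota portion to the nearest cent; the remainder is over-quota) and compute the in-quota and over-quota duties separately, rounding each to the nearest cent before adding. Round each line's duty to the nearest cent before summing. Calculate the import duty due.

$4,083.23

Line 1 (1309.94.76, Zorova, 533 kg, $82,609.67):
Base rate for 1309.94.76 is $5.49/kg.
Origin Zorova qualifies under the Hesova–Zorova agreement and 1309.94.76 is covered: preferential rate Free applies instead.
Duty = $82,609.67 × 0% = $0.00.
Line 2 (1626.38.96, Zorova, 919 kg, $51,987.83):
Code 1626.38.96 is under a tariff-rate quota (threshold 413 kg). In-quota: 413 kg at 4%; over-quota: 506 kg at 11%.
Pro-rata value split: in-quota = $51,987.83 × 413/919 = $23,363.41; over-quota = $51,987.83 − $23,363.41 = $28,624.42.
In-quota duty = $23,363.41 × 4% = $934.54. Over-quota duty = $28,624.42 × 11% = $3,148.69.
Line duty = $934.54 + $3,148.69 = $4,083.23.
Total = $0.00 + $4,083.23 = $4,083.23.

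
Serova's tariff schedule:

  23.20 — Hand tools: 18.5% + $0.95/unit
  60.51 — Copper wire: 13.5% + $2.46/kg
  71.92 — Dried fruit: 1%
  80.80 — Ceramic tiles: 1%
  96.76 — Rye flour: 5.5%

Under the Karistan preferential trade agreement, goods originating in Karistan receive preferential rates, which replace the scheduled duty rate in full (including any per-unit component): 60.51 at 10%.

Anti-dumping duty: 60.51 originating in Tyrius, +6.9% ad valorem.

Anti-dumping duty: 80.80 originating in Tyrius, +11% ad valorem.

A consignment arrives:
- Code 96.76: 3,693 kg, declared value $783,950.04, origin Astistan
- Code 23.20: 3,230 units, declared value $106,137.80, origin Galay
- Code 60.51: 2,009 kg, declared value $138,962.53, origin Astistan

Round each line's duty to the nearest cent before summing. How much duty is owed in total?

$89,523.32

Line 1 (96.76, Astistan, 3,693 kg, $783,950.04):
Base rate for 96.76 is 5.5%.
Duty = $783,950.04 × 5.5% = $43,117.25.
Line 2 (23.20, Galay, 3,230 units, $106,137.80):
Base rate for 23.20 is 18.5% + $0.95/unit.
Duty = $106,137.80 × 18.5% + 3,230 × $0.95 = $22,703.99.
Line 3 (60.51, Astistan, 2,009 kg, $138,962.53):
Base rate for 60.51 is 13.5% + $2.46/kg.
60.51 has an FTA preferential rate, but origin Astistan is not Karistan; base rate stands.
The additional-duty order on 60.51 targets Tyrius, not Astistan; it does not apply.
Duty = $138,962.53 × 13.5% + 2,009 × $2.46 = $23,702.08.
Total = $43,117.25 + $22,703.99 + $23,702.08 = $89,523.32.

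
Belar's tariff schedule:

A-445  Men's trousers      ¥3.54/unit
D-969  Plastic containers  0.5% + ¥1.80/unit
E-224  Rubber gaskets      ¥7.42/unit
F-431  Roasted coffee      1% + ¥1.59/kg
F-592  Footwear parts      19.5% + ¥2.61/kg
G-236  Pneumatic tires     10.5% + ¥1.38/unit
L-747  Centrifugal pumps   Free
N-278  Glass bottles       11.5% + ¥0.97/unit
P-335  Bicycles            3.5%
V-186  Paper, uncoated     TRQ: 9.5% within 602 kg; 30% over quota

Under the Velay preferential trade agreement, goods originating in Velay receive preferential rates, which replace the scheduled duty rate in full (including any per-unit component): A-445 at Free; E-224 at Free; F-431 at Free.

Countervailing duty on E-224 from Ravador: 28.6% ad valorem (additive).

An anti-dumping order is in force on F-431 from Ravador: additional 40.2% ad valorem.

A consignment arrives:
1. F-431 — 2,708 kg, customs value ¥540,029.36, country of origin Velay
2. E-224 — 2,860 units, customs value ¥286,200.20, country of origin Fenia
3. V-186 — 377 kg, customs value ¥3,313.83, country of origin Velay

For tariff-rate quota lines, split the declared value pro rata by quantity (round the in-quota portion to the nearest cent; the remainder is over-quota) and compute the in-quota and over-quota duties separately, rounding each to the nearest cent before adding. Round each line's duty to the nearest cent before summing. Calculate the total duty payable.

¥21,536.01

Line 1 (F-431, Velay, 2,708 kg, ¥540,029.36):
Base rate for F-431 is 1% + ¥1.59/kg.
Origin Velay qualifies under the Belar–Velay agreement and F-431 is covered: preferential rate Free applies instead.
The additional-duty order on F-431 targets Ravador, not Velay; it does not apply.
Duty = ¥540,029.36 × 0% = ¥0.00.
Line 2 (E-224, Fenia, 2,860 units, ¥286,200.20):
Base rate for E-224 is ¥7.42/unit.
E-224 has an FTA preferential rate, but origin Fenia is not Velay; base rate stands.
The additional-duty order on E-224 targets Ravador, not Fenia; it does not apply.
Duty = 2,860 × ¥7.42 = ¥21,221.20.
Line 3 (V-186, Velay, 377 kg, ¥3,313.83):
Code V-186 is under a tariff-rate quota (threshold 602 kg). Quantity 377 kg is within the quota, so the in-quota rate 9.5% applies to the full value.
Duty = ¥3,313.83 × 9.5% = ¥314.81.
Total = ¥0.00 + ¥21,221.20 + ¥314.81 = ¥21,536.01.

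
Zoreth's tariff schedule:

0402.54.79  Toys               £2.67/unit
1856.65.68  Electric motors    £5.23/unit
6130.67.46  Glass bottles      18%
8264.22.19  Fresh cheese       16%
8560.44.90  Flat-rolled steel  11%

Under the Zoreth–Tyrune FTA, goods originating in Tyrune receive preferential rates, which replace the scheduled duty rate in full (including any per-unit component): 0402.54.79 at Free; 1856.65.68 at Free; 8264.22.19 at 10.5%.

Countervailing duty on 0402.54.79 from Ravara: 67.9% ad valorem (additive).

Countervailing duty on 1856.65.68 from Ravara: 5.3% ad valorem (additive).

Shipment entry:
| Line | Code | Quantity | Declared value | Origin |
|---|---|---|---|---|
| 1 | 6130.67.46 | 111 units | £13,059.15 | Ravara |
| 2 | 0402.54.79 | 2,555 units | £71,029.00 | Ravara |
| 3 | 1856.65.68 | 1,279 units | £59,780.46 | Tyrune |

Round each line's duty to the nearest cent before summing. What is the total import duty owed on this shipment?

Line 1 (6130.67.46, Ravara, 111 units, £13,059.15):
Base rate for 6130.67.46 is 18%.
Duty = £13,059.15 × 18% = £2,350.65.
Line 2 (0402.54.79, Ravara, 2,555 units, £71,029.00):
Base rate for 0402.54.79 is £2.67/unit.
0402.54.79 has an FTA preferential rate, but origin Ravara is not Tyrune; base rate stands.
Additional duty on 0402.54.79 from Ravara: +67.9% ad valorem. Applied ad valorem rate = 67.9%.
Duty = £71,029.00 × 67.9% + 2,555 × £2.67 = £55,050.54.
Line 3 (1856.65.68, Tyrune, 1,279 units, £59,780.46):
Base rate for 1856.65.68 is £5.23/unit.
Origin Tyrune qualifies under the Zoreth–Tyrune agreement and 1856.65.68 is covered: preferential rate Free applies instead.
The additional-duty order on 1856.65.68 targets Ravara, not Tyrune; it does not apply.
Duty = £59,780.46 × 0% = £0.00.
Total = £2,350.65 + £55,050.54 + £0.00 = £57,401.19.

£57,401.19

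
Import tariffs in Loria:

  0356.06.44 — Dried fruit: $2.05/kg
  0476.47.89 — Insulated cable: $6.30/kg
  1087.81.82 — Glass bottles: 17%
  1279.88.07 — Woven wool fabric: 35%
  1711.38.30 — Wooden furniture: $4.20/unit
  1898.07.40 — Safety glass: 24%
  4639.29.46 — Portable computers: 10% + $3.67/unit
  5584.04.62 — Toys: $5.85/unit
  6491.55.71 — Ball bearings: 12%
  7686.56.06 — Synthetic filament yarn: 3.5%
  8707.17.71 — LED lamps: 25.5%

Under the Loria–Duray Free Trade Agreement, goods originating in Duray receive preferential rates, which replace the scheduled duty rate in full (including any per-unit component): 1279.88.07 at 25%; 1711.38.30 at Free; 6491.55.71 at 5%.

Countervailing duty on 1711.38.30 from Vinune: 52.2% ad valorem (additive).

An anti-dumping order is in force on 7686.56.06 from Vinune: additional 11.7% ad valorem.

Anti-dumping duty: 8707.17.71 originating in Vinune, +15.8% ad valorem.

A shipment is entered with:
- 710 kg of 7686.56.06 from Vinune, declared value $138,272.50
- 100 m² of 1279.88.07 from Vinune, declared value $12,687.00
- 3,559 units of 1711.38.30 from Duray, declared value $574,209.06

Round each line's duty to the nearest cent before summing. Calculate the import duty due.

Line 1 (7686.56.06, Vinune, 710 kg, $138,272.50):
Base rate for 7686.56.06 is 3.5%.
Additional duty on 7686.56.06 from Vinune: +11.7%. Applied ad valorem rate: 3.5% + 11.7% = 15.2%.
Duty = $138,272.50 × 15.2% = $21,017.42.
Line 2 (1279.88.07, Vinune, 100 m², $12,687.00):
Base rate for 1279.88.07 is 35%.
1279.88.07 has an FTA preferential rate, but origin Vinune is not Duray; base rate stands.
Duty = $12,687.00 × 35% = $4,440.45.
Line 3 (1711.38.30, Duray, 3,559 units, $574,209.06):
Base rate for 1711.38.30 is $4.20/unit.
Origin Duray qualifies under the Loria–Duray agreement and 1711.38.30 is covered: preferential rate Free applies instead.
The additional-duty order on 1711.38.30 targets Vinune, not Duray; it does not apply.
Duty = $574,209.06 × 0% = $0.00.
Total = $21,017.42 + $4,440.45 + $0.00 = $25,457.87.

$25,457.87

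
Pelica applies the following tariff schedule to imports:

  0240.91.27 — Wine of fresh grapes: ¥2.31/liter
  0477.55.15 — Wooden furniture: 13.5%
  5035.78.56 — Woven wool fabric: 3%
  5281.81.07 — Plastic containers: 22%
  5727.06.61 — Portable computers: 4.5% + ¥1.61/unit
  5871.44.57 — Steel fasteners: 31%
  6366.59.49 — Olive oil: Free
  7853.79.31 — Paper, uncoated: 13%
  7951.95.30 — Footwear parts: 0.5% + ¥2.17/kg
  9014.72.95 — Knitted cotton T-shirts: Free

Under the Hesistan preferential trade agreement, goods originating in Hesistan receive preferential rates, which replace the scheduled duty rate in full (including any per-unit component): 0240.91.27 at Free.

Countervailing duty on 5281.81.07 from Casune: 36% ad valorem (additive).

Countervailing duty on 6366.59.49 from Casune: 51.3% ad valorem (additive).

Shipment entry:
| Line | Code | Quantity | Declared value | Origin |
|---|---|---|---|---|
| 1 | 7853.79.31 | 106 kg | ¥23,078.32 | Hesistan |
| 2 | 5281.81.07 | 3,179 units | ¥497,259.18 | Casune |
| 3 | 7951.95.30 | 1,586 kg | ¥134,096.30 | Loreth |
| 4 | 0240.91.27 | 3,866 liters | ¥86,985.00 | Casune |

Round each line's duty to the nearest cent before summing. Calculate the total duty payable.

Line 1 (7853.79.31, Hesistan, 106 kg, ¥23,078.32):
Base rate for 7853.79.31 is 13%.
Origin Hesistan is the FTA partner but 7853.79.31 is not on the preference list; base rate stands.
Duty = ¥23,078.32 × 13% = ¥3,000.18.
Line 2 (5281.81.07, Casune, 3,179 units, ¥497,259.18):
Base rate for 5281.81.07 is 22%.
Additional duty on 5281.81.07 from Casune: +36%. Applied ad valorem rate: 22% + 36% = 58%.
Duty = ¥497,259.18 × 58% = ¥288,410.32.
Line 3 (7951.95.30, Loreth, 1,586 kg, ¥134,096.30):
Base rate for 7951.95.30 is 0.5% + ¥2.17/kg.
Duty = ¥134,096.30 × 0.5% + 1,586 × ¥2.17 = ¥4,112.10.
Line 4 (0240.91.27, Casune, 3,866 liters, ¥86,985.00):
Base rate for 0240.91.27 is ¥2.31/liter.
0240.91.27 has an FTA preferential rate, but origin Casune is not Hesistan; base rate stands.
Duty = 3,866 × ¥2.31 = ¥8,930.46.
Total = ¥3,000.18 + ¥288,410.32 + ¥4,112.10 + ¥8,930.46 = ¥304,453.06.

¥304,453.06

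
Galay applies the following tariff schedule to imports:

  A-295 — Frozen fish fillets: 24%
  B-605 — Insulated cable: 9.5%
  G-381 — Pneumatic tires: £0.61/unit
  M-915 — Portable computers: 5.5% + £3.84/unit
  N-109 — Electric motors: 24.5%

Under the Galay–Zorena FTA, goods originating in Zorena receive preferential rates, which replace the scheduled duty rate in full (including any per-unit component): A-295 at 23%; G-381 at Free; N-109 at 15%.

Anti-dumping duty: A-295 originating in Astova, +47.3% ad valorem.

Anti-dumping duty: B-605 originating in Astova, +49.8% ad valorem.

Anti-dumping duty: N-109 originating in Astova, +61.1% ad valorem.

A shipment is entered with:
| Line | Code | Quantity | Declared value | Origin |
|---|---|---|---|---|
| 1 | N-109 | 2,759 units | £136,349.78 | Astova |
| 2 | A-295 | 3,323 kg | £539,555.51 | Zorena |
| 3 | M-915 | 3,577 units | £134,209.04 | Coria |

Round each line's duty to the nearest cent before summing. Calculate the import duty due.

£261,930.36

Line 1 (N-109, Astova, 2,759 units, £136,349.78):
Base rate for N-109 is 24.5%.
N-109 has an FTA preferential rate, but origin Astova is not Zorena; base rate stands.
Additional duty on N-109 from Astova: +61.1%. Applied ad valorem rate: 24.5% + 61.1% = 85.6%.
Duty = £136,349.78 × 85.6% = £116,715.41.
Line 2 (A-295, Zorena, 3,323 kg, £539,555.51):
Base rate for A-295 is 24%.
Origin Zorena qualifies under the Galay–Zorena agreement and A-295 is covered: preferential rate 23% applies instead.
The additional-duty order on A-295 targets Astova, not Zorena; it does not apply.
Duty = £539,555.51 × 23% = £124,097.77.
Line 3 (M-915, Coria, 3,577 units, £134,209.04):
Base rate for M-915 is 5.5% + £3.84/unit.
Duty = £134,209.04 × 5.5% + 3,577 × £3.84 = £21,117.18.
Total = £116,715.41 + £124,097.77 + £21,117.18 = £261,930.36.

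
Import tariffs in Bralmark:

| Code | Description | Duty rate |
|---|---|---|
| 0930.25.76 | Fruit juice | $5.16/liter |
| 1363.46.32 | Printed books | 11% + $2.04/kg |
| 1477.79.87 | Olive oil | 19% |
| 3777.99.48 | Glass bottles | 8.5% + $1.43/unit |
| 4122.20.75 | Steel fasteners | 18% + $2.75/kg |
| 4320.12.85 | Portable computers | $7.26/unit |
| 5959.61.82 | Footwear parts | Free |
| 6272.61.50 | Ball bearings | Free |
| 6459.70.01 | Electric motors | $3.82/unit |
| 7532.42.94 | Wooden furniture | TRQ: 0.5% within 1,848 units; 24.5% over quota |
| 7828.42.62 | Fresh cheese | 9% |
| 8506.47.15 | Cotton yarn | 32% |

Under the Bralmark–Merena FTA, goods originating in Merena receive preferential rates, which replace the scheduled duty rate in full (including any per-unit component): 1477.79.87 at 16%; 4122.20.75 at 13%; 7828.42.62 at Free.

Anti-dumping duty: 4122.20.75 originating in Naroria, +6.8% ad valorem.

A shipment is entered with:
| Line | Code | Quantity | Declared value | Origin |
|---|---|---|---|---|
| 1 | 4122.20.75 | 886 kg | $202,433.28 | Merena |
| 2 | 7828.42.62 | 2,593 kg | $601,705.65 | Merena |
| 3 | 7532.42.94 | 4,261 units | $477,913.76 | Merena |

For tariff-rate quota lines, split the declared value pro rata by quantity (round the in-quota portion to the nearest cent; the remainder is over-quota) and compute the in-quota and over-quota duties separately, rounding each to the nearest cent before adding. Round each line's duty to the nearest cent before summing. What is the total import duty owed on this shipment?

$93,660.00

Line 1 (4122.20.75, Merena, 886 kg, $202,433.28):
Base rate for 4122.20.75 is 18% + $2.75/kg.
Origin Merena qualifies under the Bralmark–Merena agreement and 4122.20.75 is covered: preferential rate 13% applies instead.
The additional-duty order on 4122.20.75 targets Naroria, not Merena; it does not apply.
Duty = $202,433.28 × 13% = $26,316.33.
Line 2 (7828.42.62, Merena, 2,593 kg, $601,705.65):
Base rate for 7828.42.62 is 9%.
Origin Merena qualifies under the Bralmark–Merena agreement and 7828.42.62 is covered: preferential rate Free applies instead.
Duty = $601,705.65 × 0% = $0.00.
Line 3 (7532.42.94, Merena, 4,261 units, $477,913.76):
Code 7532.42.94 is under a tariff-rate quota (threshold 1,848 units). In-quota: 1,848 units at 0.5%; over-quota: 2,413 units at 24.5%.
Pro-rata value split: in-quota = $477,913.76 × 1,848/4,261 = $207,271.68; over-quota = $477,913.76 − $207,271.68 = $270,642.08.
In-quota duty = $207,271.68 × 0.5% = $1,036.36. Over-quota duty = $270,642.08 × 24.5% = $66,307.31.
Line duty = $1,036.36 + $66,307.31 = $67,343.67.
Total = $26,316.33 + $0.00 + $67,343.67 = $93,660.00.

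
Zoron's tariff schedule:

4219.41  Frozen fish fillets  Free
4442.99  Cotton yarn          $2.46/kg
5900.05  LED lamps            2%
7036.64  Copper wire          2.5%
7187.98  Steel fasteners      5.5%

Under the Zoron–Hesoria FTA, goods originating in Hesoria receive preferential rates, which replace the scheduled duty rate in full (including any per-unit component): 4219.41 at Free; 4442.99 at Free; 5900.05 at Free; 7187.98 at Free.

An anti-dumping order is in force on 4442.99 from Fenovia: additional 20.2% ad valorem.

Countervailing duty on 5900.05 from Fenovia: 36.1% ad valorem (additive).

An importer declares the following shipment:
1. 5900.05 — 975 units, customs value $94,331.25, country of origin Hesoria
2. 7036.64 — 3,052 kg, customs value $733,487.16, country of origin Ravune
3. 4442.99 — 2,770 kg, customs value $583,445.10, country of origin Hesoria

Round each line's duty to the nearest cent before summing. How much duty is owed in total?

$18,337.18

Line 1 (5900.05, Hesoria, 975 units, $94,331.25):
Base rate for 5900.05 is 2%.
Origin Hesoria qualifies under the Zoron–Hesoria agreement and 5900.05 is covered: preferential rate Free applies instead.
The additional-duty order on 5900.05 targets Fenovia, not Hesoria; it does not apply.
Duty = $94,331.25 × 0% = $0.00.
Line 2 (7036.64, Ravune, 3,052 kg, $733,487.16):
Base rate for 7036.64 is 2.5%.
Duty = $733,487.16 × 2.5% = $18,337.18.
Line 3 (4442.99, Hesoria, 2,770 kg, $583,445.10):
Base rate for 4442.99 is $2.46/kg.
Origin Hesoria qualifies under the Zoron–Hesoria agreement and 4442.99 is covered: preferential rate Free applies instead.
The additional-duty order on 4442.99 targets Fenovia, not Hesoria; it does not apply.
Duty = $583,445.10 × 0% = $0.00.
Total = $0.00 + $18,337.18 + $0.00 = $18,337.18.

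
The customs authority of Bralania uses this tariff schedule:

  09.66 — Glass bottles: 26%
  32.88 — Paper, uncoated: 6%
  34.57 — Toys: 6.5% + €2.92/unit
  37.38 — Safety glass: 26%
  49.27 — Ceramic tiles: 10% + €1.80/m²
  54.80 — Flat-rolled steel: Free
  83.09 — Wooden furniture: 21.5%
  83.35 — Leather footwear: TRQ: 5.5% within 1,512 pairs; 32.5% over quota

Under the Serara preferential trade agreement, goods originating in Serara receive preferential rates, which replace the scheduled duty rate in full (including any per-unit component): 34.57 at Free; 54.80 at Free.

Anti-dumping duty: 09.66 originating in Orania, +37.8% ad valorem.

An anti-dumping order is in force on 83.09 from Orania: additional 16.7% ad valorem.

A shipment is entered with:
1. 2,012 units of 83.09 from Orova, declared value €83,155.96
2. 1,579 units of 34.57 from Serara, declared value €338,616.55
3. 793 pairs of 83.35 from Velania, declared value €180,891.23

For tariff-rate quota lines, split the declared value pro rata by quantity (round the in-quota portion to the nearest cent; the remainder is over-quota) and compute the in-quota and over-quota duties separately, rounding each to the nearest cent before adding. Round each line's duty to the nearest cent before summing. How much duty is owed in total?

Line 1 (83.09, Orova, 2,012 units, €83,155.96):
Base rate for 83.09 is 21.5%.
The additional-duty order on 83.09 targets Orania, not Orova; it does not apply.
Duty = €83,155.96 × 21.5% = €17,878.53.
Line 2 (34.57, Serara, 1,579 units, €338,616.55):
Base rate for 34.57 is 6.5% + €2.92/unit.
Origin Serara qualifies under the Bralania–Serara agreement and 34.57 is covered: preferential rate Free applies instead.
Duty = €338,616.55 × 0% = €0.00.
Line 3 (83.35, Velania, 793 pairs, €180,891.23):
Code 83.35 is under a tariff-rate quota (threshold 1,512 pairs). Quantity 793 pairs is within the quota, so the in-quota rate 5.5% applies to the full value.
Duty = €180,891.23 × 5.5% = €9,949.02.
Total = €17,878.53 + €0.00 + €9,949.02 = €27,827.55.

€27,827.55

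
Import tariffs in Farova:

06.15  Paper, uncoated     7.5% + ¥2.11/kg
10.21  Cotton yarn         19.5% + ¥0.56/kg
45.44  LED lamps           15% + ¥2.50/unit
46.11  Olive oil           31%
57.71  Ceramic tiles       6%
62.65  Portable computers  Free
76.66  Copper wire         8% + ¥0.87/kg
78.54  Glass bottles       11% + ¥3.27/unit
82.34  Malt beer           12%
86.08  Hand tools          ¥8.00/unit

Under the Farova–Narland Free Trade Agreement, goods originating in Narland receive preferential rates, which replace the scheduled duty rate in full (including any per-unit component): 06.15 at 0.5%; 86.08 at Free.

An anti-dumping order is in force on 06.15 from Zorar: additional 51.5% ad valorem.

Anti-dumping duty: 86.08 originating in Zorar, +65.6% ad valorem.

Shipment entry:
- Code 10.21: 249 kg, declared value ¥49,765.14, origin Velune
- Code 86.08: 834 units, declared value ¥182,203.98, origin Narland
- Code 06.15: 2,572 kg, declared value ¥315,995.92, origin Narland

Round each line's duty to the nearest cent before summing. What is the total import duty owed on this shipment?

Line 1 (10.21, Velune, 249 kg, ¥49,765.14):
Base rate for 10.21 is 19.5% + ¥0.56/kg.
Duty = ¥49,765.14 × 19.5% + 249 × ¥0.56 = ¥9,843.64.
Line 2 (86.08, Narland, 834 units, ¥182,203.98):
Base rate for 86.08 is ¥8.00/unit.
Origin Narland qualifies under the Farova–Narland agreement and 86.08 is covered: preferential rate Free applies instead.
The additional-duty order on 86.08 targets Zorar, not Narland; it does not apply.
Duty = ¥182,203.98 × 0% = ¥0.00.
Line 3 (06.15, Narland, 2,572 kg, ¥315,995.92):
Base rate for 06.15 is 7.5% + ¥2.11/kg.
Origin Narland qualifies under the Farova–Narland agreement and 06.15 is covered: preferential rate 0.5% applies instead.
The additional-duty order on 06.15 targets Zorar, not Narland; it does not apply.
Duty = ¥315,995.92 × 0.5% = ¥1,579.98.
Total = ¥9,843.64 + ¥0.00 + ¥1,579.98 = ¥11,423.62.

¥11,423.62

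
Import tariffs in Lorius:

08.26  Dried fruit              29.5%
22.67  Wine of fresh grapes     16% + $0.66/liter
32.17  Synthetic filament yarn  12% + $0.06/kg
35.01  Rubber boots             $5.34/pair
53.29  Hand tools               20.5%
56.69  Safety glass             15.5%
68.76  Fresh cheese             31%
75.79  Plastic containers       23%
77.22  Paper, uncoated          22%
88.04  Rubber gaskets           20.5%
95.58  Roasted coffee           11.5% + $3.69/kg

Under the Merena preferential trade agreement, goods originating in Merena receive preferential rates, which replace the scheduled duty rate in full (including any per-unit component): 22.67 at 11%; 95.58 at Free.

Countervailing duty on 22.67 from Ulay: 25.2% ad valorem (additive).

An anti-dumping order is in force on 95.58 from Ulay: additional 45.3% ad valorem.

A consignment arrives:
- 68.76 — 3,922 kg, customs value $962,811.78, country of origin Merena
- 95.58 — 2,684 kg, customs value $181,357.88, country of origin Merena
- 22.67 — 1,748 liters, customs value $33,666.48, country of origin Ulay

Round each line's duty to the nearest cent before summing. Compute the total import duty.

$313,495.92

Line 1 (68.76, Merena, 3,922 kg, $962,811.78):
Base rate for 68.76 is 31%.
Origin Merena is the FTA partner but 68.76 is not on the preference list; base rate stands.
Duty = $962,811.78 × 31% = $298,471.65.
Line 2 (95.58, Merena, 2,684 kg, $181,357.88):
Base rate for 95.58 is 11.5% + $3.69/kg.
Origin Merena qualifies under the Lorius–Merena agreement and 95.58 is covered: preferential rate Free applies instead.
The additional-duty order on 95.58 targets Ulay, not Merena; it does not apply.
Duty = $181,357.88 × 0% = $0.00.
Line 3 (22.67, Ulay, 1,748 liters, $33,666.48):
Base rate for 22.67 is 16% + $0.66/liter.
22.67 has an FTA preferential rate, but origin Ulay is not Merena; base rate stands.
Additional duty on 22.67 from Ulay: +25.2%. Applied ad valorem rate: 16% + 25.2% = 41.2%.
Duty = $33,666.48 × 41.2% + 1,748 × $0.66 = $15,024.27.
Total = $298,471.65 + $0.00 + $15,024.27 = $313,495.92.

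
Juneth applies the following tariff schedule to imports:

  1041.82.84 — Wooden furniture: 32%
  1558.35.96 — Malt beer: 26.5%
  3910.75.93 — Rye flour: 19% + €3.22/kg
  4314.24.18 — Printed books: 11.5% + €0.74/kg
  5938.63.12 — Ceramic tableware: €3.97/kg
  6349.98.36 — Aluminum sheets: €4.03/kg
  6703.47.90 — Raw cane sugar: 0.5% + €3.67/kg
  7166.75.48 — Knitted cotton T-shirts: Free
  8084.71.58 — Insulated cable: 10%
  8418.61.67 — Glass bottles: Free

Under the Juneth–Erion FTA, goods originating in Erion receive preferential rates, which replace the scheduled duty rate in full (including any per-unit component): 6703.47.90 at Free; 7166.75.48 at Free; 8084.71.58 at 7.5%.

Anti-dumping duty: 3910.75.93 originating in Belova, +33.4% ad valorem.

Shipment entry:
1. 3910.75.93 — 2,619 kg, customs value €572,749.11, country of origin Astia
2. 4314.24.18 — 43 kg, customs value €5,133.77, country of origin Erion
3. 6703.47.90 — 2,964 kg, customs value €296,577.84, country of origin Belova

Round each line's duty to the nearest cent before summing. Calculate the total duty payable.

€130,238.48

Line 1 (3910.75.93, Astia, 2,619 kg, €572,749.11):
Base rate for 3910.75.93 is 19% + €3.22/kg.
The additional-duty order on 3910.75.93 targets Belova, not Astia; it does not apply.
Duty = €572,749.11 × 19% + 2,619 × €3.22 = €117,255.51.
Line 2 (4314.24.18, Erion, 43 kg, €5,133.77):
Base rate for 4314.24.18 is 11.5% + €0.74/kg.
Origin Erion is the FTA partner but 4314.24.18 is not on the preference list; base rate stands.
Duty = €5,133.77 × 11.5% + 43 × €0.74 = €622.20.
Line 3 (6703.47.90, Belova, 2,964 kg, €296,577.84):
Base rate for 6703.47.90 is 0.5% + €3.67/kg.
6703.47.90 has an FTA preferential rate, but origin Belova is not Erion; base rate stands.
Duty = €296,577.84 × 0.5% + 2,964 × €3.67 = €12,360.77.
Total = €117,255.51 + €622.20 + €12,360.77 = €130,238.48.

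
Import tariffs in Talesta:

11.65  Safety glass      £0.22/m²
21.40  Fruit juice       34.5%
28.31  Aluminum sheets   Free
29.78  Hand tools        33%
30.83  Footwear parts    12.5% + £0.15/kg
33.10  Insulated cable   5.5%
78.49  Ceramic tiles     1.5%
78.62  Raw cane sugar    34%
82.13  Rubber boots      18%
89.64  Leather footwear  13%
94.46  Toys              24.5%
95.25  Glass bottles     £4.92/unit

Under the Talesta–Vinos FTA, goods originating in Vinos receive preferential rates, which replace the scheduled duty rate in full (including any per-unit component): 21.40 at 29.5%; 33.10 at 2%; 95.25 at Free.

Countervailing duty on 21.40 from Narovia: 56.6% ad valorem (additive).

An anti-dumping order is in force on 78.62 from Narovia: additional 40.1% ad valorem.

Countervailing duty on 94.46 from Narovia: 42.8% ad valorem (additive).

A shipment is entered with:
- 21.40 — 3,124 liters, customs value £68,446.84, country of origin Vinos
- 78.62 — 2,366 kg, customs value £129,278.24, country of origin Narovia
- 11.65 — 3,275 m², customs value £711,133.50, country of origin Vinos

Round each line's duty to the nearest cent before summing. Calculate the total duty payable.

£116,707.50

Line 1 (21.40, Vinos, 3,124 liters, £68,446.84):
Base rate for 21.40 is 34.5%.
Origin Vinos qualifies under the Talesta–Vinos agreement and 21.40 is covered: preferential rate 29.5% applies instead.
The additional-duty order on 21.40 targets Narovia, not Vinos; it does not apply.
Duty = £68,446.84 × 29.5% = £20,191.82.
Line 2 (78.62, Narovia, 2,366 kg, £129,278.24):
Base rate for 78.62 is 34%.
Additional duty on 78.62 from Narovia: +40.1%. Applied ad valorem rate: 34% + 40.1% = 74.1%.
Duty = £129,278.24 × 74.1% = £95,795.18.
Line 3 (11.65, Vinos, 3,275 m², £711,133.50):
Base rate for 11.65 is £0.22/m².
Origin Vinos is the FTA partner but 11.65 is not on the preference list; base rate stands.
Duty = 3,275 × £0.22 = £720.50.
Total = £20,191.82 + £95,795.18 + £720.50 = £116,707.50.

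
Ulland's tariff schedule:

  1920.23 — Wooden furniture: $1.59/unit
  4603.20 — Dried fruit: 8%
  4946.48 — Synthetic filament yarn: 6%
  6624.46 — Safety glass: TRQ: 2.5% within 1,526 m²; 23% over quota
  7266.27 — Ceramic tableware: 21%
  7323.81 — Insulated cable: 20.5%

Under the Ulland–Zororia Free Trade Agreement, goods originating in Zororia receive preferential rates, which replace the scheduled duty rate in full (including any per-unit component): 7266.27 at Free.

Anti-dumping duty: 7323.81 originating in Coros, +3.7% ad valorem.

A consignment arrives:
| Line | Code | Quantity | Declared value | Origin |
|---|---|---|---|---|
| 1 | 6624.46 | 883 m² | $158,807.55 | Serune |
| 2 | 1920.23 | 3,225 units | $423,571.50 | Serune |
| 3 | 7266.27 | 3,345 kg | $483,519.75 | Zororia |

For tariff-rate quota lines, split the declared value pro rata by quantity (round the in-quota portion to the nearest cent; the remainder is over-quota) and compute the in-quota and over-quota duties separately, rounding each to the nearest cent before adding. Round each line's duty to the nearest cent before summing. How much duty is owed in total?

Line 1 (6624.46, Serune, 883 m², $158,807.55):
Code 6624.46 is under a tariff-rate quota (threshold 1,526 m²). Quantity 883 m² is within the quota, so the in-quota rate 2.5% applies to the full value.
Duty = $158,807.55 × 2.5% = $3,970.19.
Line 2 (1920.23, Serune, 3,225 units, $423,571.50):
Base rate for 1920.23 is $1.59/unit.
Duty = 3,225 × $1.59 = $5,127.75.
Line 3 (7266.27, Zororia, 3,345 kg, $483,519.75):
Base rate for 7266.27 is 21%.
Origin Zororia qualifies under the Ulland–Zororia agreement and 7266.27 is covered: preferential rate Free applies instead.
Duty = $483,519.75 × 0% = $0.00.
Total = $3,970.19 + $5,127.75 + $0.00 = $9,097.94.

$9,097.94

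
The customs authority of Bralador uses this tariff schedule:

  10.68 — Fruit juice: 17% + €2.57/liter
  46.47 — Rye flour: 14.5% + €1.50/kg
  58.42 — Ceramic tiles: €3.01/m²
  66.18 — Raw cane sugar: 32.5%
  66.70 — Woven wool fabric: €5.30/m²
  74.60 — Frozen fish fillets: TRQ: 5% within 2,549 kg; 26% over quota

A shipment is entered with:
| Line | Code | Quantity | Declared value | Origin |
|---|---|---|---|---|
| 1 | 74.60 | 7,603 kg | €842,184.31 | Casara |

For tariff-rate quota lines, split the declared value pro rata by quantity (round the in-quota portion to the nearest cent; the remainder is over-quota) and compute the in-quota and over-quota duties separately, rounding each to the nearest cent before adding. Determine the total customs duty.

€159,673.85

Line 1 (74.60, Casara, 7,603 kg, €842,184.31):
Code 74.60 is under a tariff-rate quota (threshold 2,549 kg). In-quota: 2,549 kg at 5%; over-quota: 5,054 kg at 26%.
Pro-rata value split: in-quota = €842,184.31 × 2,549/7,603 = €282,352.73; over-quota = €842,184.31 − €282,352.73 = €559,831.58.
In-quota duty = €282,352.73 × 5% = €14,117.64. Over-quota duty = €559,831.58 × 26% = €145,556.21.
Line duty = €14,117.64 + €145,556.21 = €159,673.85.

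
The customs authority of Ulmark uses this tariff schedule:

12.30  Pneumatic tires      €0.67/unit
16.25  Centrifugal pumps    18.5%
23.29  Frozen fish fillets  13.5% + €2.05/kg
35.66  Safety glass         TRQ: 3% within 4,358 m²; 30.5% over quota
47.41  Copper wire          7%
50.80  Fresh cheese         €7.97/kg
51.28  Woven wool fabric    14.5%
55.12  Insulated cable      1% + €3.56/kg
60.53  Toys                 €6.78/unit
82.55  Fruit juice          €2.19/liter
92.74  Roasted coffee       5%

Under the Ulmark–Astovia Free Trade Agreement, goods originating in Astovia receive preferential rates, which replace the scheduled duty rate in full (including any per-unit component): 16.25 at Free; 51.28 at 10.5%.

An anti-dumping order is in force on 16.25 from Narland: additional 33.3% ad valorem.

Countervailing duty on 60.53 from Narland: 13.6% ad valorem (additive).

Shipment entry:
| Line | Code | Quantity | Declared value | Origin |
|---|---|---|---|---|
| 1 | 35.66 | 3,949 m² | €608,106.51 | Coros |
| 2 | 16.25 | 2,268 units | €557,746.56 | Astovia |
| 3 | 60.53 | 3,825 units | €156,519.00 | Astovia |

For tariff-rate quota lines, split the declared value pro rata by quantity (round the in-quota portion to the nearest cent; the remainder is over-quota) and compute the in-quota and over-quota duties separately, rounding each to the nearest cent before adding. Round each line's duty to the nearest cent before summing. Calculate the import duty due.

€44,176.70

Line 1 (35.66, Coros, 3,949 m², €608,106.51):
Code 35.66 is under a tariff-rate quota (threshold 4,358 m²). Quantity 3,949 m² is within the quota, so the in-quota rate 3% applies to the full value.
Duty = €608,106.51 × 3% = €18,243.20.
Line 2 (16.25, Astovia, 2,268 units, €557,746.56):
Base rate for 16.25 is 18.5%.
Origin Astovia qualifies under the Ulmark–Astovia agreement and 16.25 is covered: preferential rate Free applies instead.
The additional-duty order on 16.25 targets Narland, not Astovia; it does not apply.
Duty = €557,746.56 × 0% = €0.00.
Line 3 (60.53, Astovia, 3,825 units, €156,519.00):
Base rate for 60.53 is €6.78/unit.
Origin Astovia is the FTA partner but 60.53 is not on the preference list; base rate stands.
The additional-duty order on 60.53 targets Narland, not Astovia; it does not apply.
Duty = 3,825 × €6.78 = €25,933.50.
Total = €18,243.20 + €0.00 + €25,933.50 = €44,176.70.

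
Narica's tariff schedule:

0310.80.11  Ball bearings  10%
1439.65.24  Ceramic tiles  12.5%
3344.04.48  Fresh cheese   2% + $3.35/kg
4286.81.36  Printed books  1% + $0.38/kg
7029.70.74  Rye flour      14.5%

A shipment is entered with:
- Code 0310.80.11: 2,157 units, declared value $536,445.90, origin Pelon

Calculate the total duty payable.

Line 1 (0310.80.11, Pelon, 2,157 units, $536,445.90):
Base rate for 0310.80.11 is 10%.
Duty = $536,445.90 × 10% = $53,644.59.

$53,644.59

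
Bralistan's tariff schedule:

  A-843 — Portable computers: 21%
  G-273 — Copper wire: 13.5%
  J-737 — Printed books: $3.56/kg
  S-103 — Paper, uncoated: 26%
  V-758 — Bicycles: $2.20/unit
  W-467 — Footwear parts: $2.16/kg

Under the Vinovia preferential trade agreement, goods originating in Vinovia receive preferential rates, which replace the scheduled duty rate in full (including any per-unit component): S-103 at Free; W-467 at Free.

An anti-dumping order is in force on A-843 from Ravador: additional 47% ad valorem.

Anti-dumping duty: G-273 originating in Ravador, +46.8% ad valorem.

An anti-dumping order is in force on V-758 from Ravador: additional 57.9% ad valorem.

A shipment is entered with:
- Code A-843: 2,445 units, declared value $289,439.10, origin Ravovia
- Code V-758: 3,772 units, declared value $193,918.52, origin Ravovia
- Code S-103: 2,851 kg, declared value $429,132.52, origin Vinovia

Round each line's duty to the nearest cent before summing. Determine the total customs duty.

Line 1 (A-843, Ravovia, 2,445 units, $289,439.10):
Base rate for A-843 is 21%.
The additional-duty order on A-843 targets Ravador, not Ravovia; it does not apply.
Duty = $289,439.10 × 21% = $60,782.21.
Line 2 (V-758, Ravovia, 3,772 units, $193,918.52):
Base rate for V-758 is $2.20/unit.
The additional-duty order on V-758 targets Ravador, not Ravovia; it does not apply.
Duty = 3,772 × $2.20 = $8,298.40.
Line 3 (S-103, Vinovia, 2,851 kg, $429,132.52):
Base rate for S-103 is 26%.
Origin Vinovia qualifies under the Bralistan–Vinovia agreement and S-103 is covered: preferential rate Free applies instead.
Duty = $429,132.52 × 0% = $0.00.
Total = $60,782.21 + $8,298.40 + $0.00 = $69,080.61.

$69,080.61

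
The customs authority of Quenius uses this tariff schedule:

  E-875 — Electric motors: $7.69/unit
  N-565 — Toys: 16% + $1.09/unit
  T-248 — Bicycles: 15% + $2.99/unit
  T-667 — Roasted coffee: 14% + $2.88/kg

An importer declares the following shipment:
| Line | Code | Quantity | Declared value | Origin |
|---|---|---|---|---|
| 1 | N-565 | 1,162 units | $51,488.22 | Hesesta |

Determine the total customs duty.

$9,504.70

Line 1 (N-565, Hesesta, 1,162 units, $51,488.22):
Base rate for N-565 is 16% + $1.09/unit.
Duty = $51,488.22 × 16% + 1,162 × $1.09 = $9,504.70.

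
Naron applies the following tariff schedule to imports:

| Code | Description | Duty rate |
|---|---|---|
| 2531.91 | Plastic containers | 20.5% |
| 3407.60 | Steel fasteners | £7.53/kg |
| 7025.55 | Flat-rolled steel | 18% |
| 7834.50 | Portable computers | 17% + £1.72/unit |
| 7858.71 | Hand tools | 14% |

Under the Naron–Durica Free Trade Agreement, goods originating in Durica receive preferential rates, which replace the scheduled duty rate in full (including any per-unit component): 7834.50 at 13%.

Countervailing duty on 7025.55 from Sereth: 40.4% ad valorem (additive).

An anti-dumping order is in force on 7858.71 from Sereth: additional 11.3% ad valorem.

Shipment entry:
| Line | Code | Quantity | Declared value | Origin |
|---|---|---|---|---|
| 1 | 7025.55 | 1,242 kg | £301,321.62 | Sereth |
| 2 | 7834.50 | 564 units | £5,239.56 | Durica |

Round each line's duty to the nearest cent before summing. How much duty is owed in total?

Line 1 (7025.55, Sereth, 1,242 kg, £301,321.62):
Base rate for 7025.55 is 18%.
Additional duty on 7025.55 from Sereth: +40.4%. Applied ad valorem rate: 18% + 40.4% = 58.4%.
Duty = £301,321.62 × 58.4% = £175,971.83.
Line 2 (7834.50, Durica, 564 units, £5,239.56):
Base rate for 7834.50 is 17% + £1.72/unit.
Origin Durica qualifies under the Naron–Durica agreement and 7834.50 is covered: preferential rate 13% applies instead.
Duty = £5,239.56 × 13% = £681.14.
Total = £175,971.83 + £681.14 = £176,652.97.

£176,652.97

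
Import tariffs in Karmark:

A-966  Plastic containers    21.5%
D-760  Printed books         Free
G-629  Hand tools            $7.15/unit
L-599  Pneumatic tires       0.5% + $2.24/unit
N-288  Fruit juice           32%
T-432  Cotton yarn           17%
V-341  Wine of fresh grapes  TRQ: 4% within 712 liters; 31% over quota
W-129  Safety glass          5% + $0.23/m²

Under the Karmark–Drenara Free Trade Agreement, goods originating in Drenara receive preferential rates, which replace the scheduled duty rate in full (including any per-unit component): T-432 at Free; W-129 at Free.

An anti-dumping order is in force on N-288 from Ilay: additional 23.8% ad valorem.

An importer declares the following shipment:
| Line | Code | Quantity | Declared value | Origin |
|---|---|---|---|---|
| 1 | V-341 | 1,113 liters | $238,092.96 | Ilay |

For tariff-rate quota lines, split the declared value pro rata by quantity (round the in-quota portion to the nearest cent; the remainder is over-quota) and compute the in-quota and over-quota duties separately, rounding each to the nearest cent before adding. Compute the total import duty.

Line 1 (V-341, Ilay, 1,113 liters, $238,092.96):
Code V-341 is under a tariff-rate quota (threshold 712 liters). In-quota: 712 liters at 4%; over-quota: 401 liters at 31%.
Pro-rata value split: in-quota = $238,092.96 × 712/1,113 = $152,311.04; over-quota = $238,092.96 − $152,311.04 = $85,781.92.
In-quota duty = $152,311.04 × 4% = $6,092.44. Over-quota duty = $85,781.92 × 31% = $26,592.40.
Line duty = $6,092.44 + $26,592.40 = $32,684.84.

$32,684.84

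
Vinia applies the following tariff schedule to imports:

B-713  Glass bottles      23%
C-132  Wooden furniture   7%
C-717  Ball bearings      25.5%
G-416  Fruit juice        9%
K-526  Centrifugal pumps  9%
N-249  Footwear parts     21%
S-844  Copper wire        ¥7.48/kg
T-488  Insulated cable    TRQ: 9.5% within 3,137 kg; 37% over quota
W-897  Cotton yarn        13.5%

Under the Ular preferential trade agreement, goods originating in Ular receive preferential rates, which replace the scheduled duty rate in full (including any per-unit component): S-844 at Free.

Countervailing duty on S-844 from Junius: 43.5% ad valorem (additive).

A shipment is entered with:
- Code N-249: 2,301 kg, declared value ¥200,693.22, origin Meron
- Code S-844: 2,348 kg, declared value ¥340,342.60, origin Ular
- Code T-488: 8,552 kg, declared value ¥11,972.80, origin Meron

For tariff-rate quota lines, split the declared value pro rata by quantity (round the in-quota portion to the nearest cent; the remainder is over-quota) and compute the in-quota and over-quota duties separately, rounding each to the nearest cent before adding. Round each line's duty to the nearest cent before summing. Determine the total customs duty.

¥45,367.77

Line 1 (N-249, Meron, 2,301 kg, ¥200,693.22):
Base rate for N-249 is 21%.
Duty = ¥200,693.22 × 21% = ¥42,145.58.
Line 2 (S-844, Ular, 2,348 kg, ¥340,342.60):
Base rate for S-844 is ¥7.48/kg.
Origin Ular qualifies under the Vinia–Ular agreement and S-844 is covered: preferential rate Free applies instead.
The additional-duty order on S-844 targets Junius, not Ular; it does not apply.
Duty = ¥340,342.60 × 0% = ¥0.00.
Line 3 (T-488, Meron, 8,552 kg, ¥11,972.80):
Code T-488 is under a tariff-rate quota (threshold 3,137 kg). In-quota: 3,137 kg at 9.5%; over-quota: 5,415 kg at 37%.
Pro-rata value split: in-quota = ¥11,972.80 × 3,137/8,552 = ¥4,391.80; over-quota = ¥11,972.80 − ¥4,391.80 = ¥7,581.00.
In-quota duty = ¥4,391.80 × 9.5% = ¥417.22. Over-quota duty = ¥7,581.00 × 37% = ¥2,804.97.
Line duty = ¥417.22 + ¥2,804.97 = ¥3,222.19.
Total = ¥42,145.58 + ¥0.00 + ¥3,222.19 = ¥45,367.77.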